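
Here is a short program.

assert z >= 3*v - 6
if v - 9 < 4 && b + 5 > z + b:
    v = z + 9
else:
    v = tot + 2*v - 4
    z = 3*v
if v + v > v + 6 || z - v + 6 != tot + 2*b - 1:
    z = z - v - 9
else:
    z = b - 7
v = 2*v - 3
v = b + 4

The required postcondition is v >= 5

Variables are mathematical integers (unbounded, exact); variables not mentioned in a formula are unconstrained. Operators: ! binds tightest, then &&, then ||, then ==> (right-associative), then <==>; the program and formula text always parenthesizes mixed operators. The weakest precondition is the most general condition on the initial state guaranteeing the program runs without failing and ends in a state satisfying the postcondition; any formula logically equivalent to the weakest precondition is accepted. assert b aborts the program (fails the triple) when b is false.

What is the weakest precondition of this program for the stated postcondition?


Working backward. After the program, v >= 5 must hold.
Before v := b + 4: b >= 1
Before v := 2*v - 3: b >= 1
Then branch requires b >= 1; else branch requires b >= 1.
Before the if: ((v > 6 || z != 2*b + tot + v - 7) ==> b >= 1) && ((!(v > 6 || z != 2*b + tot + v - 7)) ==> b >= 1)
Then branch requires ((z > -3 || 2*b + tot != -2) ==> b >= 1) && ((!(z > -3 || 2*b + tot != -2)) ==> b >= 1); else branch requires ((tot + 2*v > 10 || tot + 4*v != 2*b + 1) ==> b >= 1) && ((!(tot + 2*v > 10 || tot + 4*v != 2*b + 1)) ==> b >= 1).
Before the if: ((v < 13 && z < 5) ==> (((z > -3 || 2*b + tot != -2) ==> b >= 1) && ((!(z > -3 || 2*b + tot != -2)) ==> b >= 1))) && ((!(v < 13 && z < 5)) ==> (((tot + 2*v > 10 || tot + 4*v != 2*b + 1) ==> b >= 1) && ((!(tot + 2*v > 10 || tot + 4*v != 2*b + 1)) ==> b >= 1)))
Before assert z >= 3*v - 6: z >= 3*v - 6 && ((v < 13 && z < 5) ==> (((z > -3 || 2*b + tot != -2) ==> b >= 1) && ((!(z > -3 || 2*b + tot != -2)) ==> b >= 1))) && ((!(v < 13 && z < 5)) ==> (((tot + 2*v > 10 || tot + 4*v != 2*b + 1) ==> b >= 1) && ((!(tot + 2*v > 10 || tot + 4*v != 2*b + 1)) ==> b >= 1)))
Answer: WP = z >= 3*v - 6 && ((v < 13 && z < 5) ==> (((z > -3 || 2*b + tot != -2) ==> b >= 1) && ((!(z > -3 || 2*b + tot != -2)) ==> b >= 1))) && ((!(v < 13 && z < 5)) ==> (((tot + 2*v > 10 || tot + 4*v != 2*b + 1) ==> b >= 1) && ((!(tot + 2*v > 10 || tot + 4*v != 2*b + 1)) ==> b >= 1)))


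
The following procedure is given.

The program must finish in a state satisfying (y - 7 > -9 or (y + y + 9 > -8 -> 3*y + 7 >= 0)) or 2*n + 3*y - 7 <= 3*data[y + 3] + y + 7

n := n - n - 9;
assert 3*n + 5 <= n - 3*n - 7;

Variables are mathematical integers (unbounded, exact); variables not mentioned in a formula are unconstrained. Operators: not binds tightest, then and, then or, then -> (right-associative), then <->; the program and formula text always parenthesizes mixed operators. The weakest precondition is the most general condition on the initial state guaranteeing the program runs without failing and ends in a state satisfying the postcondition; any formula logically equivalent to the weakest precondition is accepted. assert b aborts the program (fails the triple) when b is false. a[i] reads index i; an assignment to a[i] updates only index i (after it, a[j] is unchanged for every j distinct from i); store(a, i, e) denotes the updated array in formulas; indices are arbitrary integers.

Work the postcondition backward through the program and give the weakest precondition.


Working backward. After the program, the postcondition (y - 7 > -9 or (y + y + 9 > -8 -> 3*y + 7 >= 0)) or 2*n + 3*y - 7 <= 3*data[y + 3] + y + 7 must hold; in canonical form it is y > -2 or (2*y > -17 -> 3*y >= -7) or 2*n + 2*y <= 3*data[y + 3] + 14.
Before assert 3*n + 5 <= n - 3*n - 7: 5*n <= -12 and (y > -2 or (2*y > -17 -> 3*y >= -7) or 2*n + 2*y <= 3*data[y + 3] + 14)
Before n := n - n - 9: y > -2 or (2*y > -17 -> 3*y >= -7) or 2*y <= 3*data[y + 3] + 32
Answer: WP = y > -2 or (2*y > -17 -> 3*y >= -7) or 2*y <= 3*data[y + 3] + 32


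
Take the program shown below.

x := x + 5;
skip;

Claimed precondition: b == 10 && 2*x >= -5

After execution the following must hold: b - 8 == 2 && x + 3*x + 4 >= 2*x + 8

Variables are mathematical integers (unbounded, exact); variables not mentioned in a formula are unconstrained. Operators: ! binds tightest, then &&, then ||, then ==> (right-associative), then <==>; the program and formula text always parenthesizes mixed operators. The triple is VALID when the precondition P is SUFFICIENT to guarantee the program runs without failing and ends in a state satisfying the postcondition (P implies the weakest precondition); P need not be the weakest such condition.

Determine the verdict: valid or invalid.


Working backward. After the program, the postcondition b - 8 == 2 && x + 3*x + 4 >= 2*x + 8 must hold; in canonical form it is b == 10 && 2*x >= 4.
Before skip: b == 10 && 2*x >= 4
Before x := x + 5: b == 10 && 2*x >= -6
The weakest precondition is b == 10 && 2*x >= -6.
Check whether b == 10 && 2*x >= -5 implies it.
Every state satisfying the precondition satisfies the weakest precondition: the implication holds.
Answer: valid


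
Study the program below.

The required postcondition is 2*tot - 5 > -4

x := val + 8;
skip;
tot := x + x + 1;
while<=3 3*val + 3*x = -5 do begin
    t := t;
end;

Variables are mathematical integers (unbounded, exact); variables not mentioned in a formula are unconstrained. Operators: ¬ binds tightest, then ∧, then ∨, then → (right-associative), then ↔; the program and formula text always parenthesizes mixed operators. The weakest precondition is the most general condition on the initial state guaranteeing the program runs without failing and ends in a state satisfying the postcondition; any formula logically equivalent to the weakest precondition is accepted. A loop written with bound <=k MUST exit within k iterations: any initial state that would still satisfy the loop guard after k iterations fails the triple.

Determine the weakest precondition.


Working backward. After the program, the postcondition 2*tot - 5 > -4 must hold; in canonical form it is 2*tot > 1.
Before the loop (bound <=3), unroll the exhaustion recursion (WP_0 = exit-now case; WP_j = one more guarded iteration, up to j = 3):
  WP_0: (¬(3*val + 3*x = -5)) ∧ 2*tot > 1
  WP_1: (3*val + 3*x = -5 → ((¬(3*val + 3*x = -5)) ∧ 2*tot > 1)) ∧ ((¬(3*val + 3*x = -5)) → 2*tot > 1)
  WP_2: (3*val + 3*x = -5 → ((3*val + 3*x = -5 → ((¬(3*val + 3*x = -5)) ∧ 2*tot > 1)) ∧ ((¬(3*val + 3*x = -5)) → 2*tot > 1))) ∧ ((¬(3*val + 3*x = -5)) → 2*tot > 1)
  WP_3: (3*val + 3*x = -5 → ((3*val + 3*x = -5 → ((3*val + 3*x = -5 → ((¬(3*val + 3*x = -5)) ∧ 2*tot > 1)) ∧ ((¬(3*val + 3*x = -5)) → 2*tot > 1))) ∧ ((¬(3*val + 3*x = -5)) → 2*tot > 1))) ∧ ((¬(3*val + 3*x = -5)) → 2*tot > 1)
So before the loop: (3*val + 3*x = -5 → ((3*val + 3*x = -5 → ((3*val + 3*x = -5 → ((¬(3*val + 3*x = -5)) ∧ 2*tot > 1)) ∧ ((¬(3*val + 3*x = -5)) → 2*tot > 1))) ∧ ((¬(3*val + 3*x = -5)) → 2*tot > 1))) ∧ ((¬(3*val + 3*x = -5)) → 2*tot > 1)
Before tot := x + x + 1: (3*val + 3*x = -5 → ((3*val + 3*x = -5 → ((3*val + 3*x = -5 → ((¬(3*val + 3*x = -5)) ∧ 4*x > -1)) ∧ ((¬(3*val + 3*x = -5)) → 4*x > -1))) ∧ ((¬(3*val + 3*x = -5)) → 4*x > -1))) ∧ ((¬(3*val + 3*x = -5)) → 4*x > -1)
Before skip: (3*val + 3*x = -5 → ((3*val + 3*x = -5 → ((3*val + 3*x = -5 → ((¬(3*val + 3*x = -5)) ∧ 4*x > -1)) ∧ ((¬(3*val + 3*x = -5)) → 4*x > -1))) ∧ ((¬(3*val + 3*x = -5)) → 4*x > -1))) ∧ ((¬(3*val + 3*x = -5)) → 4*x > -1)
Before x := val + 8: (6*val = -29 → ((6*val = -29 → ((6*val = -29 → ((¬(6*val = -29)) ∧ 4*val > -33)) ∧ ((¬(6*val = -29)) → 4*val > -33))) ∧ ((¬(6*val = -29)) → 4*val > -33))) ∧ ((¬(6*val = -29)) → 4*val > -33)
Answer: WP = (6*val = -29 → ((6*val = -29 → ((6*val = -29 → ((¬(6*val = -29)) ∧ 4*val > -33)) ∧ ((¬(6*val = -29)) → 4*val > -33))) ∧ ((¬(6*val = -29)) → 4*val > -33))) ∧ ((¬(6*val = -29)) → 4*val > -33)


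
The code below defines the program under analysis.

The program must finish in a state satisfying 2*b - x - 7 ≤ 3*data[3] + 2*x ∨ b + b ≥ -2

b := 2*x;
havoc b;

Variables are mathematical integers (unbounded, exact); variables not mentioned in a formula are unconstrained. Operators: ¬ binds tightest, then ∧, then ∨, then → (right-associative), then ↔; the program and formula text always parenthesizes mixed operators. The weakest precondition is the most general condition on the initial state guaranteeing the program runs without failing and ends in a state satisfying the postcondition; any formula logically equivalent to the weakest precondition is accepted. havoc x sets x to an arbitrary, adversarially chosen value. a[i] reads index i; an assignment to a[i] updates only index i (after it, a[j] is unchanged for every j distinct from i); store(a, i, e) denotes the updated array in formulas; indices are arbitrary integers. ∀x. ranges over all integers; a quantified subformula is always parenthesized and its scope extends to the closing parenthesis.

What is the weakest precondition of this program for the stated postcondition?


Working backward. After the program, the postcondition 2*b - x - 7 ≤ 3*data[3] + 2*x ∨ b + b ≥ -2 must hold; in canonical form it is 2*b ≤ 3*data[3] + 3*x + 7 ∨ 2*b ≥ -2.
Before havoc b: ∀b_1. (2*b_1 ≤ 3*data[3] + 3*x + 7 ∨ 2*b_1 ≥ -2)
Before b := 2*x: ∀b_1. (2*b_1 ≤ 3*data[3] + 3*x + 7 ∨ 2*b_1 ≥ -2)
Answer: WP = ∀b_1. (2*b_1 ≤ 3*data[3] + 3*x + 7 ∨ 2*b_1 ≥ -2)


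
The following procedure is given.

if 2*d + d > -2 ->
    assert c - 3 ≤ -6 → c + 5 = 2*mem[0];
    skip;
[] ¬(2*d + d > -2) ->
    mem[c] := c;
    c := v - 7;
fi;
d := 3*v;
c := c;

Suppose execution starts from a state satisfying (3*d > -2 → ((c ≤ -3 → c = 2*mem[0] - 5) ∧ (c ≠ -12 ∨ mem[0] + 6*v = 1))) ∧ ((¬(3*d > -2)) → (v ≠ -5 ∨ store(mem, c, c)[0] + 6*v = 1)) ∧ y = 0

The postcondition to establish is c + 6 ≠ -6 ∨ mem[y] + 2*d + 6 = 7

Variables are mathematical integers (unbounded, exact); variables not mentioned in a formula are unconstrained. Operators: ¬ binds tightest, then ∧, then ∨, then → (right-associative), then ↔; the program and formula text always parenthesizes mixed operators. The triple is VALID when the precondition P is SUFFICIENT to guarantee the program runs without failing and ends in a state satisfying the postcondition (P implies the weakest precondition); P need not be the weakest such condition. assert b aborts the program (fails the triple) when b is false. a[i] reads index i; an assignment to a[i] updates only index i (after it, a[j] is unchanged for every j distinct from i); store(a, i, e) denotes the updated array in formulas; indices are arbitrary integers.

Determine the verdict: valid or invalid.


Working backward. After the program, the postcondition c + 6 ≠ -6 ∨ mem[y] + 2*d + 6 = 7 must hold; in canonical form it is c ≠ -12 ∨ mem[y] + 2*d = 1.
Before c := c: c ≠ -12 ∨ mem[y] + 2*d = 1
Before d := 3*v: c ≠ -12 ∨ mem[y] + 6*v = 1
Then branch requires (c ≤ -3 → c = 2*mem[0] - 5) ∧ (c ≠ -12 ∨ mem[y] + 6*v = 1); else branch requires v ≠ -5 ∨ store(mem, c, c)[y] + 6*v = 1.
Before the if: (3*d > -2 → ((c ≤ -3 → c = 2*mem[0] - 5) ∧ (c ≠ -12 ∨ mem[y] + 6*v = 1))) ∧ ((¬(3*d > -2)) → (v ≠ -5 ∨ store(mem, c, c)[y] + 6*v = 1))
The weakest precondition is (3*d > -2 → ((c ≤ -3 → c = 2*mem[0] - 5) ∧ (c ≠ -12 ∨ mem[y] + 6*v = 1))) ∧ ((¬(3*d > -2)) → (v ≠ -5 ∨ store(mem, c, c)[y] + 6*v = 1)).
Check whether (3*d > -2 → ((c ≤ -3 → c = 2*mem[0] - 5) ∧ (c ≠ -12 ∨ mem[0] + 6*v = 1))) ∧ ((¬(3*d > -2)) → (v ≠ -5 ∨ store(mem, c, c)[0] + 6*v = 1)) ∧ y = 0 implies it.
Every state satisfying the precondition satisfies the weakest precondition: the implication holds.
Answer: valid


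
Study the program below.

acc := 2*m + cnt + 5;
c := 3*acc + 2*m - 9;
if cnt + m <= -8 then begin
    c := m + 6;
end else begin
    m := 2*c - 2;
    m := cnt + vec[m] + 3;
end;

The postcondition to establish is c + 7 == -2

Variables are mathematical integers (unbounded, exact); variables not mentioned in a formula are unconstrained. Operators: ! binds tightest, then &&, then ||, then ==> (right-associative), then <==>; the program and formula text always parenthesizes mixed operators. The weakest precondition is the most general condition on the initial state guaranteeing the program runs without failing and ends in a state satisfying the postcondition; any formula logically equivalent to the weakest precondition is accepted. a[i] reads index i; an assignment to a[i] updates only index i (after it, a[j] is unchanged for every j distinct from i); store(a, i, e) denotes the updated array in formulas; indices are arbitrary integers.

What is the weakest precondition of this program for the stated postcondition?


Working backward. After the program, the postcondition c + 7 == -2 must hold; in canonical form it is c == -9.
Then branch requires m == -15; else branch requires c == -9.
Before the if: (cnt + m <= -8 ==> m == -15) && ((!(cnt + m <= -8)) ==> c == -9)
Before c := 3*acc + 2*m - 9: (cnt + m <= -8 ==> m == -15) && ((!(cnt + m <= -8)) ==> 3*acc + 2*m == 0)
Before acc := 2*m + cnt + 5: (cnt + m <= -8 ==> m == -15) && ((!(cnt + m <= -8)) ==> 3*cnt + 8*m == -15)
Answer: WP = (cnt + m <= -8 ==> m == -15) && ((!(cnt + m <= -8)) ==> 3*cnt + 8*m == -15)


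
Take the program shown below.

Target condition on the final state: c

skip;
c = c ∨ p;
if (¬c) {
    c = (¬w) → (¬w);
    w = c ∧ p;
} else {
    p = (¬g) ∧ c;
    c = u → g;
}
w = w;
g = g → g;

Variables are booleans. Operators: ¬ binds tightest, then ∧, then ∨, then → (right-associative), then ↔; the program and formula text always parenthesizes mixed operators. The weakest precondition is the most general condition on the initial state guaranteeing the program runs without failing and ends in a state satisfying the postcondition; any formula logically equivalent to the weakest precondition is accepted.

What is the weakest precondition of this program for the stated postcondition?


Working backward. After the program, c must hold.
Before g := g → g: c
Before w := w: c
Then branch requires true; else branch requires u → g.
Before the if: c → (u → g)
Before c := c ∨ p: (c ∨ p) → (u → g)
Before skip: (c ∨ p) → (u → g)
Answer: WP = (c ∨ p) → (u → g)


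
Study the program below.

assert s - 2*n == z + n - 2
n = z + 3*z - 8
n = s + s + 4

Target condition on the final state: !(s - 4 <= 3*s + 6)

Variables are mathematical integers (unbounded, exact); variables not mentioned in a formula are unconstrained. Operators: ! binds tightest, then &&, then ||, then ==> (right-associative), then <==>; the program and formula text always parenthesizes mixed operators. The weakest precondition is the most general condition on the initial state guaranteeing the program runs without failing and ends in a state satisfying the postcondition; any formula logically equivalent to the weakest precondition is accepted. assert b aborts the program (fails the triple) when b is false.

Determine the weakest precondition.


Working backward. After the program, the postcondition !(s - 4 <= 3*s + 6) must hold; in canonical form it is !(2*s >= -10).
Before n := s + s + 4: !(2*s >= -10)
Before n := z + 3*z - 8: !(2*s >= -10)
Before assert s - 2*n == z + n - 2: s == 3*n + z - 2 && (!(2*s >= -10))
Answer: WP = s == 3*n + z - 2 && (!(2*s >= -10))


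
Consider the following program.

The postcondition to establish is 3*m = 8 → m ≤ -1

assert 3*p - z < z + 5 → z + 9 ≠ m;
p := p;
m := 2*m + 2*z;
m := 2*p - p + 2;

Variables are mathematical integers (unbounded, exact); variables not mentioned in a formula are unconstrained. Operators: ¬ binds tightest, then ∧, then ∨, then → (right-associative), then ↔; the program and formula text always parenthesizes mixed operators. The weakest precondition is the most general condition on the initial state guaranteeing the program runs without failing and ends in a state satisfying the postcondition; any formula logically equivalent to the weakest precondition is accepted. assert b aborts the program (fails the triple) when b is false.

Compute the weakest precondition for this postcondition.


Working backward. After the program, 3*m = 8 → m ≤ -1 must hold.
Before m := 2*p - p + 2: 3*p = 2 → p ≤ -3
Before m := 2*m + 2*z: 3*p = 2 → p ≤ -3
Before p := p: 3*p = 2 → p ≤ -3
Before assert 3*p - z < z + 5 → z + 9 ≠ m: (3*p < 2*z + 5 → z ≠ m - 9) ∧ (3*p = 2 → p ≤ -3)
Answer: WP = (3*p < 2*z + 5 → z ≠ m - 9) ∧ (3*p = 2 → p ≤ -3)


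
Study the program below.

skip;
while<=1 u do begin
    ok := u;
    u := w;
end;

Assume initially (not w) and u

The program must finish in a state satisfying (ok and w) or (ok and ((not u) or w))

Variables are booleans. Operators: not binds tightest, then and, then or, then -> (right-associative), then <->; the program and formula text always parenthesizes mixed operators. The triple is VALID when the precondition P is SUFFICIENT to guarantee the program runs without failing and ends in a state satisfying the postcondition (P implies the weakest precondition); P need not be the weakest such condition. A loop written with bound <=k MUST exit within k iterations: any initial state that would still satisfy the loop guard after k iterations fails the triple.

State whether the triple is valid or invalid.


Working backward. After the program, (ok and w) or (ok and ((not u) or w)) must hold.
Before the loop (bound <=1), unroll the exhaustion recursion (WP_0 = exit-now case; WP_j = one more guarded iteration, up to j = 1):
  WP_0: (not u) and ((ok and w) or (ok and ((not u) or w)))
  WP_1: (u -> ((not w) and ((u and w) or u))) and ((not u) -> ((ok and w) or (ok and ((not u) or w))))
So before the loop: (u -> ((not w) and ((u and w) or u))) and ((not u) -> ((ok and w) or (ok and ((not u) or w))))
Before skip: (u -> ((not w) and ((u and w) or u))) and ((not u) -> ((ok and w) or (ok and ((not u) or w))))
The weakest precondition is (u -> ((not w) and ((u and w) or u))) and ((not u) -> ((ok and w) or (ok and ((not u) or w)))).
Check whether (not w) and u implies it.
Every state satisfying the precondition satisfies the weakest precondition: the implication holds.
Answer: valid


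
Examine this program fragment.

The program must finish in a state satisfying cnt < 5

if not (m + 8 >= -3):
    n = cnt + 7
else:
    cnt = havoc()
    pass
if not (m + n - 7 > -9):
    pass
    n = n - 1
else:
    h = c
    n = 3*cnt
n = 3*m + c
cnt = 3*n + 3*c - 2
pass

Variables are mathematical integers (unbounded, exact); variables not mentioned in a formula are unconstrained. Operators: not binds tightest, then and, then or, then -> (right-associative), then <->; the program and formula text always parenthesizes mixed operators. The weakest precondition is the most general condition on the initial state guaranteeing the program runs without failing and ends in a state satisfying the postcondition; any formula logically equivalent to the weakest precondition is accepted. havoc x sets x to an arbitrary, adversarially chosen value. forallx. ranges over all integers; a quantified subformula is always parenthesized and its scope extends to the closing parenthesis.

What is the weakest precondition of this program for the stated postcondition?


Working backward. After the program, cnt < 5 must hold.
Before skip: cnt < 5
Before cnt := 3*n + 3*c - 2: 3*c + 3*n < 7
Before n := 3*m + c: 6*c + 9*m < 7
Then branch requires 6*c + 9*m < 7; else branch requires 6*c + 9*m < 7.
Before the if: ((not (m + n > -2)) -> 6*c + 9*m < 7) and (m + n > -2 -> 6*c + 9*m < 7)
Then branch requires ((not (cnt + m > -9)) -> 6*c + 9*m < 7) and (cnt + m > -9 -> 6*c + 9*m < 7); else branch requires ((not (m + n > -2)) -> 6*c + 9*m < 7) and (m + n > -2 -> 6*c + 9*m < 7).
Before the if: ((not (m >= -11)) -> (((not (cnt + m > -9)) -> 6*c + 9*m < 7) and (cnt + m > -9 -> 6*c + 9*m < 7))) and (m >= -11 -> (((not (m + n > -2)) -> 6*c + 9*m < 7) and (m + n > -2 -> 6*c + 9*m < 7)))
Answer: WP = ((not (m >= -11)) -> (((not (cnt + m > -9)) -> 6*c + 9*m < 7) and (cnt + m > -9 -> 6*c + 9*m < 7))) and (m >= -11 -> (((not (m + n > -2)) -> 6*c + 9*m < 7) and (m + n > -2 -> 6*c + 9*m < 7)))


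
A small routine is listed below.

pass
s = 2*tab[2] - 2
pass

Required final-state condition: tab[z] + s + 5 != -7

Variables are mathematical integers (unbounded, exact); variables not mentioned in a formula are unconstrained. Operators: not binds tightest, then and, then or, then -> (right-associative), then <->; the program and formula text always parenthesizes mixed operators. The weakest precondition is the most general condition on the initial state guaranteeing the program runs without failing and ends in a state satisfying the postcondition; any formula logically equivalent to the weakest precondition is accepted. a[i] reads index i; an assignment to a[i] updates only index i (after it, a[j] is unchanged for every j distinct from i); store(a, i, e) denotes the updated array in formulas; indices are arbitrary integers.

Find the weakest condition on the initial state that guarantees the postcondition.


Working backward. After the program, the postcondition tab[z] + s + 5 != -7 must hold; in canonical form it is tab[z] + s != -12.
Before skip: tab[z] + s != -12
Before s := 2*tab[2] - 2: 2*tab[2] + tab[z] != -10
Before skip: 2*tab[2] + tab[z] != -10
Answer: WP = 2*tab[2] + tab[z] != -10


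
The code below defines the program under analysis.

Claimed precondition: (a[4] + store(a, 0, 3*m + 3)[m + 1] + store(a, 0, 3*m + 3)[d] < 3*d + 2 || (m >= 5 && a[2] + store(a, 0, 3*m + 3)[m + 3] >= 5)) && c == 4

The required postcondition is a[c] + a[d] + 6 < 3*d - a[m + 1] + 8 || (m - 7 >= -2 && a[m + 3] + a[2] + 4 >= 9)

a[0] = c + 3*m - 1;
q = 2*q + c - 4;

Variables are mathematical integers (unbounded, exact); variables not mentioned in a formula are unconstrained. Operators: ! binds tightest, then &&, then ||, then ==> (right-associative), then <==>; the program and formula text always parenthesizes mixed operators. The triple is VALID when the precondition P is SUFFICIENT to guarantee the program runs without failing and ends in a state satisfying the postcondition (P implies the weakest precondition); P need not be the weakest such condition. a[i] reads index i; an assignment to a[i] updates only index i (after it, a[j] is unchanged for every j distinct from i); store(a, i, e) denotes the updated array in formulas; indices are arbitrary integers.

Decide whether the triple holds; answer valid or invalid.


Working backward. After the program, the postcondition a[c] + a[d] + 6 < 3*d - a[m + 1] + 8 || (m - 7 >= -2 && a[m + 3] + a[2] + 4 >= 9) must hold; in canonical form it is a[m + 1] + a[c] + a[d] < 3*d + 2 || (m >= 5 && a[m + 3] + a[2] >= 5).
Before q := 2*q + c - 4: a[m + 1] + a[c] + a[d] < 3*d + 2 || (m >= 5 && a[m + 3] + a[2] >= 5)
Before a[0] := c + 3*m - 1: store(a, 0, c + 3*m - 1)[m + 1] + store(a, 0, c + 3*m - 1)[c] + store(a, 0, c + 3*m - 1)[d] < 3*d + 2 || (m >= 5 && a[2] + store(a, 0, c + 3*m - 1)[m + 3] >= 5)
The weakest precondition is store(a, 0, c + 3*m - 1)[m + 1] + store(a, 0, c + 3*m - 1)[c] + store(a, 0, c + 3*m - 1)[d] < 3*d + 2 || (m >= 5 && a[2] + store(a, 0, c + 3*m - 1)[m + 3] >= 5).
Check whether (a[4] + store(a, 0, 3*m + 3)[m + 1] + store(a, 0, 3*m + 3)[d] < 3*d + 2 || (m >= 5 && a[2] + store(a, 0, 3*m + 3)[m + 3] >= 5)) && c == 4 implies it.
Every state satisfying the precondition satisfies the weakest precondition: the implication holds.
Answer: valid


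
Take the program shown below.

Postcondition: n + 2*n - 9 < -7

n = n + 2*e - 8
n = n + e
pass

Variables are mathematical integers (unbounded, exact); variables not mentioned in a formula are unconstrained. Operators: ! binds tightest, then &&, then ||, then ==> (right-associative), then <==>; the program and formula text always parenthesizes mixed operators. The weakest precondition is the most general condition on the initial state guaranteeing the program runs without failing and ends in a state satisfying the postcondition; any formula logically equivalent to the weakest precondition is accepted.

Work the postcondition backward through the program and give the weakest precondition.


Working backward. After the program, the postcondition n + 2*n - 9 < -7 must hold; in canonical form it is 3*n < 2.
Before skip: 3*n < 2
Before n := n + e: 3*e + 3*n < 2
Before n := n + 2*e - 8: 9*e + 3*n < 26
Answer: WP = 9*e + 3*n < 26


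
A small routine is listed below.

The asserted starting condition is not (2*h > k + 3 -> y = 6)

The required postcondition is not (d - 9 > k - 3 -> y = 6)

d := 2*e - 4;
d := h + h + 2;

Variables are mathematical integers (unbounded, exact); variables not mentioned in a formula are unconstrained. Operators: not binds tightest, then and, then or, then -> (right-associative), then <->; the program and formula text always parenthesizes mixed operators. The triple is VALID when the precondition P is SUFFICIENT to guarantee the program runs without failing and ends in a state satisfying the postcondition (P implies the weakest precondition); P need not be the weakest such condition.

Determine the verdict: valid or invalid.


Working backward. After the program, the postcondition not (d - 9 > k - 3 -> y = 6) must hold; in canonical form it is not (d > k + 6 -> y = 6).
Before d := h + h + 2: not (2*h > k + 4 -> y = 6)
Before d := 2*e - 4: not (2*h > k + 4 -> y = 6)
The weakest precondition is not (2*h > k + 4 -> y = 6).
Check whether not (2*h > k + 3 -> y = 6) implies it.
Countermodel: at the initial state h = 2, k = 0, y = 7, the precondition holds but the weakest precondition fails.
Answer: invalid


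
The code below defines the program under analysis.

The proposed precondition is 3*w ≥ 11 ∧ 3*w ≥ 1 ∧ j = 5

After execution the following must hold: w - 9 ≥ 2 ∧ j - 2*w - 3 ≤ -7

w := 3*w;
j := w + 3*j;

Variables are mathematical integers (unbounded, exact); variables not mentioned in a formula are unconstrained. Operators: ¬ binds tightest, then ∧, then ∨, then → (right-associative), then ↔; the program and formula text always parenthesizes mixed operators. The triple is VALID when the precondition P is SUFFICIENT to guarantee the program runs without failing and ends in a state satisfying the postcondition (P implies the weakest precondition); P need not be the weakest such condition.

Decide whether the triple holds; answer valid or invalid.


Working backward. After the program, the postcondition w - 9 ≥ 2 ∧ j - 2*w - 3 ≤ -7 must hold; in canonical form it is w ≥ 11 ∧ j ≤ 2*w - 4.
Before j := w + 3*j: w ≥ 11 ∧ 3*j ≤ w - 4
Before w := 3*w: 3*w ≥ 11 ∧ 3*j ≤ 3*w - 4
The weakest precondition is 3*w ≥ 11 ∧ 3*j ≤ 3*w - 4.
Check whether 3*w ≥ 11 ∧ 3*w ≥ 1 ∧ j = 5 implies it.
Countermodel: at the initial state j = 5, w = 4, the precondition holds but the weakest precondition fails.
Answer: invalid


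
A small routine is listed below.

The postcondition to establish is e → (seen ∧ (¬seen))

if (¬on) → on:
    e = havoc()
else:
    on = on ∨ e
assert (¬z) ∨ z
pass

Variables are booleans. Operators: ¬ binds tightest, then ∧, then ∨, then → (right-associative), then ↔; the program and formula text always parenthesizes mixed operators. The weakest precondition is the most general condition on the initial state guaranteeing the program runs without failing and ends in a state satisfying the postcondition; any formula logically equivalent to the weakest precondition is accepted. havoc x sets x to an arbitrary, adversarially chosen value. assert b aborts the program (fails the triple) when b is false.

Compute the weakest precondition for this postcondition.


Working backward. After the program, the postcondition e → (seen ∧ (¬seen)) must hold; in canonical form it is ¬e.
Before skip: ¬e
Before assert (¬z) ∨ z: ¬e
Then branch requires false; else branch requires ¬e.
Before the if: (¬((¬on) → on)) ∧ ((¬((¬on) → on)) → (¬e))
Answer: WP = (¬((¬on) → on)) ∧ ((¬((¬on) → on)) → (¬e))


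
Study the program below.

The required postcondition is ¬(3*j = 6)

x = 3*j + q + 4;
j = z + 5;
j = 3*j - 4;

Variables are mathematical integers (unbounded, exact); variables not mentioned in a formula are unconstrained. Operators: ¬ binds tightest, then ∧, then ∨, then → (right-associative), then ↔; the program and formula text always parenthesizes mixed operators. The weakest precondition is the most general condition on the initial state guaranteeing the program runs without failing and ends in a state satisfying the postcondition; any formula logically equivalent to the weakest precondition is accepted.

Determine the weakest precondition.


Working backward. After the program, ¬(3*j = 6) must hold.
Before j := 3*j - 4: ¬(9*j = 18)
Before j := z + 5: ¬(9*z = -27)
Before x := 3*j + q + 4: ¬(9*z = -27)
Answer: WP = ¬(9*z = -27)


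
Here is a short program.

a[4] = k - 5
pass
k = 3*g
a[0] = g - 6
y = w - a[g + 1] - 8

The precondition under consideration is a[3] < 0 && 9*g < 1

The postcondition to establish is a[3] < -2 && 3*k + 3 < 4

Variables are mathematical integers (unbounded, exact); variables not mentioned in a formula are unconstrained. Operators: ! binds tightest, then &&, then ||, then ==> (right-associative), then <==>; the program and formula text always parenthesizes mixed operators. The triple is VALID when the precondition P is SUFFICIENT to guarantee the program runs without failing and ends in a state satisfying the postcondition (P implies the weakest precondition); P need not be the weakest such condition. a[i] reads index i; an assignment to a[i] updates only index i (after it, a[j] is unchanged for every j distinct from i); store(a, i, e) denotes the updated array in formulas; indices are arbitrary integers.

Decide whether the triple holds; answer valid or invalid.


Working backward. After the program, the postcondition a[3] < -2 && 3*k + 3 < 4 must hold; in canonical form it is a[3] < -2 && 3*k < 1.
Before y := w - a[g + 1] - 8: a[3] < -2 && 3*k < 1
Before a[0] := g - 6: a[3] < -2 && 3*k < 1
Before k := 3*g: a[3] < -2 && 9*g < 1
Before skip: a[3] < -2 && 9*g < 1
Before a[4] := k - 5: a[3] < -2 && 9*g < 1
The weakest precondition is a[3] < -2 && 9*g < 1.
Check whether a[3] < 0 && 9*g < 1 implies it.
Countermodel: at the initial state a = {[3] = -1, elsewhere -1}, g = 0, the precondition holds but the weakest precondition fails.
Answer: invalid


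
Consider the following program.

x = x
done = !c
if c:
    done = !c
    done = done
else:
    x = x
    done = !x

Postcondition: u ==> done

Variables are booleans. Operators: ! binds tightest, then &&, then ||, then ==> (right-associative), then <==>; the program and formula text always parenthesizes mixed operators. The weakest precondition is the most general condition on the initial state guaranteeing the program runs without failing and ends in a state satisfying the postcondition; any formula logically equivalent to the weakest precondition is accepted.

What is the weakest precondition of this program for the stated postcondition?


Working backward. After the program, u ==> done must hold.
Then branch requires u ==> (!c); else branch requires u ==> (!x).
Before the if: (c ==> (u ==> (!c))) && ((!c) ==> (u ==> (!x)))
Before done := !c: (c ==> (u ==> (!c))) && ((!c) ==> (u ==> (!x)))
Before x := x: (c ==> (u ==> (!c))) && ((!c) ==> (u ==> (!x)))
Answer: WP = (c ==> (u ==> (!c))) && ((!c) ==> (u ==> (!x)))


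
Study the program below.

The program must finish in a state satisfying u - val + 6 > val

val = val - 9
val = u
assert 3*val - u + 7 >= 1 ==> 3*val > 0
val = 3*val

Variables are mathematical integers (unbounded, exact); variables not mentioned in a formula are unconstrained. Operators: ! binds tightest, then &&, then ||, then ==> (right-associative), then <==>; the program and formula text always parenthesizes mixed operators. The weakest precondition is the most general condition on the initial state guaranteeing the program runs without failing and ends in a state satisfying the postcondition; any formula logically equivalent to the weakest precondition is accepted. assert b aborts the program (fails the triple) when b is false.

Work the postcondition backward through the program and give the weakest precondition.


Working backward. After the program, the postcondition u - val + 6 > val must hold; in canonical form it is u > 2*val - 6.
Before val := 3*val: u > 6*val - 6
Before assert 3*val - u + 7 >= 1 ==> 3*val > 0: (3*val >= u - 6 ==> 3*val > 0) && u > 6*val - 6
Before val := u: (2*u >= -6 ==> 3*u > 0) && 5*u < 6
Before val := val - 9: (2*u >= -6 ==> 3*u > 0) && 5*u < 6
Answer: WP = (2*u >= -6 ==> 3*u > 0) && 5*u < 6


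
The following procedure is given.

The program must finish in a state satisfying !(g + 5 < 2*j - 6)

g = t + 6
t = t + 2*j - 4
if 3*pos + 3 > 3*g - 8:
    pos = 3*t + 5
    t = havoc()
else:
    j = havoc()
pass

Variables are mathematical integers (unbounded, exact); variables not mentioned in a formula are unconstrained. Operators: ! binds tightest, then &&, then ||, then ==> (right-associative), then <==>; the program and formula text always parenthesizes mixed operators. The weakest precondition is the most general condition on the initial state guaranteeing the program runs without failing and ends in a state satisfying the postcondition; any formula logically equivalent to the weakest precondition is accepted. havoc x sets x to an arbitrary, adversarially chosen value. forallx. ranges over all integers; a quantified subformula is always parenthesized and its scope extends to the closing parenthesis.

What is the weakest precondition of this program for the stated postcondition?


Working backward. After the program, the postcondition !(g + 5 < 2*j - 6) must hold; in canonical form it is !(g < 2*j - 11).
Before skip: !(g < 2*j - 11)
Then branch requires !(g < 2*j - 11); else branch requires forall j_1. (!(g < 2*j_1 - 11)).
Before the if: (3*pos > 3*g - 11 ==> (!(g < 2*j - 11))) && ((!(3*pos > 3*g - 11)) ==> (forall j_1. (!(g < 2*j_1 - 11))))
Before t := t + 2*j - 4: (3*pos > 3*g - 11 ==> (!(g < 2*j - 11))) && ((!(3*pos > 3*g - 11)) ==> (forall j_1. (!(g < 2*j_1 - 11))))
Before g := t + 6: (3*pos > 3*t + 7 ==> (!(t < 2*j - 17))) && ((!(3*pos > 3*t + 7)) ==> (forall j_1. (!(t < 2*j_1 - 17))))
Answer: WP = (3*pos > 3*t + 7 ==> (!(t < 2*j - 17))) && ((!(3*pos > 3*t + 7)) ==> (forall j_1. (!(t < 2*j_1 - 17))))


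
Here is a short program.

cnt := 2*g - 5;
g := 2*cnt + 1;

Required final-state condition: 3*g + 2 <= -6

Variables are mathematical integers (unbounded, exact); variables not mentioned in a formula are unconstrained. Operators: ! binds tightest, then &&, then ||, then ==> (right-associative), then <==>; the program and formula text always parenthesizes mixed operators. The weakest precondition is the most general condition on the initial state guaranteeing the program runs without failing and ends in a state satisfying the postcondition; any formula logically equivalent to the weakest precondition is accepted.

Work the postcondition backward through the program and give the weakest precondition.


Working backward. After the program, the postcondition 3*g + 2 <= -6 must hold; in canonical form it is 3*g <= -8.
Before g := 2*cnt + 1: 6*cnt <= -11
Before cnt := 2*g - 5: 12*g <= 19
Answer: WP = 12*g <= 19


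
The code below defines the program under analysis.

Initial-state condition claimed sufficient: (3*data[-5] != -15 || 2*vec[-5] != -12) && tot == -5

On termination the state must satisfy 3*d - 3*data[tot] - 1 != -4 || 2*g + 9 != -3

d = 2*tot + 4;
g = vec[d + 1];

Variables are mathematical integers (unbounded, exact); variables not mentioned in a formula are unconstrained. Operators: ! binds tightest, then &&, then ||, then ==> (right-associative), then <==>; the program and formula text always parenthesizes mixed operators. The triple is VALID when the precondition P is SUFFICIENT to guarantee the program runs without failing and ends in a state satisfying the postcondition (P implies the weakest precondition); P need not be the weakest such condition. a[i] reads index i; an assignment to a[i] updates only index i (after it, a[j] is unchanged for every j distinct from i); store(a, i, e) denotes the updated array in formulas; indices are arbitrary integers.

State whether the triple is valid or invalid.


Working backward. After the program, the postcondition 3*d - 3*data[tot] - 1 != -4 || 2*g + 9 != -3 must hold; in canonical form it is 3*d != 3*data[tot] - 3 || 2*g != -12.
Before g := vec[d + 1]: 3*d != 3*data[tot] - 3 || 2*vec[d + 1] != -12
Before d := 2*tot + 4: 6*tot != 3*data[tot] - 15 || 2*vec[2*tot + 5] != -12
The weakest precondition is 6*tot != 3*data[tot] - 15 || 2*vec[2*tot + 5] != -12.
Check whether (3*data[-5] != -15 || 2*vec[-5] != -12) && tot == -5 implies it.
Every state satisfying the precondition satisfies the weakest precondition: the implication holds.
Answer: valid


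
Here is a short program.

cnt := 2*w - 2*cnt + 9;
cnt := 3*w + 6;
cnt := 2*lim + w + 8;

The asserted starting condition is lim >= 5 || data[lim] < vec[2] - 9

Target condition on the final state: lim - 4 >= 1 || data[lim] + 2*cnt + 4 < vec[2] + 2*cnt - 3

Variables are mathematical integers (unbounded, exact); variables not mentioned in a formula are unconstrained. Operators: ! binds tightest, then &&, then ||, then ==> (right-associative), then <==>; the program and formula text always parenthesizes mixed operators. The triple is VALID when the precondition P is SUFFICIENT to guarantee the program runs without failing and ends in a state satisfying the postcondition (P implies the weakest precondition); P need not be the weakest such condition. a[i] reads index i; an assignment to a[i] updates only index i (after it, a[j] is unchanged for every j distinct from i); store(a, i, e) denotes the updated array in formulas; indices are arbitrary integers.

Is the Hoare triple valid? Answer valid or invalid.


Working backward. After the program, the postcondition lim - 4 >= 1 || data[lim] + 2*cnt + 4 < vec[2] + 2*cnt - 3 must hold; in canonical form it is lim >= 5 || data[lim] < vec[2] - 7.
Before cnt := 2*lim + w + 8: lim >= 5 || data[lim] < vec[2] - 7
Before cnt := 3*w + 6: lim >= 5 || data[lim] < vec[2] - 7
Before cnt := 2*w - 2*cnt + 9: lim >= 5 || data[lim] < vec[2] - 7
The weakest precondition is lim >= 5 || data[lim] < vec[2] - 7.
Check whether lim >= 5 || data[lim] < vec[2] - 9 implies it.
Every state satisfying the precondition satisfies the weakest precondition: the implication holds.
Answer: valid


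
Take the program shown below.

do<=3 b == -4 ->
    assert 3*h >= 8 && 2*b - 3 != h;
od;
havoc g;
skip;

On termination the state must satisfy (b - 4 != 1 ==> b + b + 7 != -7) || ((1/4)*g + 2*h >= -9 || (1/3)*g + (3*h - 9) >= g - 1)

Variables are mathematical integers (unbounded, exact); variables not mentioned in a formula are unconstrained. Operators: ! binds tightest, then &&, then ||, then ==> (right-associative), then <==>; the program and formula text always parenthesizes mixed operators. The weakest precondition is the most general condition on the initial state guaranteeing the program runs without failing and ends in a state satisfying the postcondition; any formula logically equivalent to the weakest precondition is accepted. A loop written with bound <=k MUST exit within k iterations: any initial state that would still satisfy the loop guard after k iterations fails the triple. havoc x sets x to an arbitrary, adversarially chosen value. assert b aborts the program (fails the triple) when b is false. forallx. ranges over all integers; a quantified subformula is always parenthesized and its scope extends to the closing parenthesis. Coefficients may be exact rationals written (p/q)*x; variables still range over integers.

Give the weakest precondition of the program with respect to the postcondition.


Working backward. After the program, the postcondition (b - 4 != 1 ==> b + b + 7 != -7) || ((1/4)*g + 2*h >= -9 || (1/3)*g + (3*h - 9) >= g - 1) must hold; in canonical form it is (b != 5 ==> 2*b != -14) || (1/4)*g + 2*h >= -9 || 3*h >= (2/3)*g + 8.
Before skip: (b != 5 ==> 2*b != -14) || (1/4)*g + 2*h >= -9 || 3*h >= (2/3)*g + 8
Before havoc g: forall g_1. ((b != 5 ==> 2*b != -14) || (1/4)*g_1 + 2*h >= -9 || 3*h >= (2/3)*g_1 + 8)
Before the loop (bound <=3), unroll the exhaustion recursion (WP_0 = exit-now case; WP_j = one more guarded iteration, up to j = 3):
  WP_0: (!(b == -4)) && (forall g_1. ((b != 5 ==> 2*b != -14) || (1/4)*g_1 + 2*h >= -9 || 3*h >= (2/3)*g_1 + 8))
  WP_1: (b == -4 ==> (3*h >= 8 && 2*b != h + 3 && (!(b == -4)) && (forall g_1. ((b != 5 ==> 2*b != -14) || (1/4)*g_1 + 2*h >= -9 || 3*h >= (2/3)*g_1 + 8)))) && ((!(b == -4)) ==> (forall g_1. ((b != 5 ==> 2*b != -14) || (1/4)*g_1 + 2*h >= -9 || 3*h >= (2/3)*g_1 + 8)))
  WP_2: (b == -4 ==> (3*h >= 8 && 2*b != h + 3 && (b == -4 ==> (3*h >= 8 && 2*b != h + 3 && (!(b == -4)) && (forall g_1. ((b != 5 ==> 2*b != -14) || (1/4)*g_1 + 2*h >= -9 || 3*h >= (2/3)*g_1 + 8)))) && ((!(b == -4)) ==> (forall g_1. ((b != 5 ==> 2*b != -14) || (1/4)*g_1 + 2*h >= -9 || 3*h >= (2/3)*g_1 + 8))))) && ((!(b == -4)) ==> (forall g_1. ((b != 5 ==> 2*b != -14) || (1/4)*g_1 + 2*h >= -9 || 3*h >= (2/3)*g_1 + 8)))
  WP_3: (b == -4 ==> (3*h >= 8 && 2*b != h + 3 && (b == -4 ==> (3*h >= 8 && 2*b != h + 3 && (b == -4 ==> (3*h >= 8 && 2*b != h + 3 && (!(b == -4)) && (forall g_1. ((b != 5 ==> 2*b != -14) || (1/4)*g_1 + 2*h >= -9 || 3*h >= (2/3)*g_1 + 8)))) && ((!(b == -4)) ==> (forall g_1. ((b != 5 ==> 2*b != -14) || (1/4)*g_1 + 2*h >= -9 || 3*h >= (2/3)*g_1 + 8))))) && ((!(b == -4)) ==> (forall g_1. ((b != 5 ==> 2*b != -14) || (1/4)*g_1 + 2*h >= -9 || 3*h >= (2/3)*g_1 + 8))))) && ((!(b == -4)) ==> (forall g_1. ((b != 5 ==> 2*b != -14) || (1/4)*g_1 + 2*h >= -9 || 3*h >= (2/3)*g_1 + 8)))
So before the loop: (b == -4 ==> (3*h >= 8 && 2*b != h + 3 && (b == -4 ==> (3*h >= 8 && 2*b != h + 3 && (b == -4 ==> (3*h >= 8 && 2*b != h + 3 && (!(b == -4)) && (forall g_1. ((b != 5 ==> 2*b != -14) || (1/4)*g_1 + 2*h >= -9 || 3*h >= (2/3)*g_1 + 8)))) && ((!(b == -4)) ==> (forall g_1. ((b != 5 ==> 2*b != -14) || (1/4)*g_1 + 2*h >= -9 || 3*h >= (2/3)*g_1 + 8))))) && ((!(b == -4)) ==> (forall g_1. ((b != 5 ==> 2*b != -14) || (1/4)*g_1 + 2*h >= -9 || 3*h >= (2/3)*g_1 + 8))))) && ((!(b == -4)) ==> (forall g_1. ((b != 5 ==> 2*b != -14) || (1/4)*g_1 + 2*h >= -9 || 3*h >= (2/3)*g_1 + 8)))
Answer: WP = (b == -4 ==> (3*h >= 8 && 2*b != h + 3 && (b == -4 ==> (3*h >= 8 && 2*b != h + 3 && (b == -4 ==> (3*h >= 8 && 2*b != h + 3 && (!(b == -4)) && (forall g_1. ((b != 5 ==> 2*b != -14) || (1/4)*g_1 + 2*h >= -9 || 3*h >= (2/3)*g_1 + 8)))) && ((!(b == -4)) ==> (forall g_1. ((b != 5 ==> 2*b != -14) || (1/4)*g_1 + 2*h >= -9 || 3*h >= (2/3)*g_1 + 8))))) && ((!(b == -4)) ==> (forall g_1. ((b != 5 ==> 2*b != -14) || (1/4)*g_1 + 2*h >= -9 || 3*h >= (2/3)*g_1 + 8))))) && ((!(b == -4)) ==> (forall g_1. ((b != 5 ==> 2*b != -14) || (1/4)*g_1 + 2*h >= -9 || 3*h >= (2/3)*g_1 + 8)))
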